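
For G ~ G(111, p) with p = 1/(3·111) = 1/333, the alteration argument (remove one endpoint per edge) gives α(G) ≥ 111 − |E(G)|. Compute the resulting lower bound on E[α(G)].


E[|E(G)|] = C(111, 2)·p = 6105 · (1/333) = 55/3.
E[α(G)] ≥ n − E[|E(G)|] = 111 − 55/3 = 278/3.
Numerically: ≈ 92.666667.
(This is only a lower bound; the true E[α(G)] may be larger.)

E[α(G)] ≥ 278/3 ≈ 92.666667.


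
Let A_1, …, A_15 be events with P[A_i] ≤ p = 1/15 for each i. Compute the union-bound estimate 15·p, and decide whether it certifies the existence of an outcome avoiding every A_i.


Union bound: P[∪_{i=1}^{15} A_i] ≤ Σ_i P[A_i] ≤ 15·p = 15·(1/15) = 1.
Numerically: 1 ≈ 1.000.
Is 1 < 1? NO.
Since the bound 1 is ≥ 1, the union bound is uninformative here; it does NOT by itself certify existence.

15·p = 1 ≈ 1.000; existence NOT certified by the union bound.


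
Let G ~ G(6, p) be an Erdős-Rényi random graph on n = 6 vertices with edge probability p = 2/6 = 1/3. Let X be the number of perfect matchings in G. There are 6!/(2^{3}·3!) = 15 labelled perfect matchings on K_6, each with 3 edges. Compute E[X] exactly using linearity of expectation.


K_6 has 6!/(2^{3}·3!) = 15 labelled perfect matchings.
For each such perfect matching H, let X_H = 1 if all 3 edges of H are present in G. Then P[X_H = 1] = p^{3} = (1/3)^{3} = 1/27.
By linearity of expectation: E[X] = Σ_H E[X_H] = 15 · p^{3} = 15 · 1/27 = 5/9.
Numerically: E[X] ≈ 0.556.

E[X] = 15 · (1/3)^{3} = 5/9 ≈ 0.556.


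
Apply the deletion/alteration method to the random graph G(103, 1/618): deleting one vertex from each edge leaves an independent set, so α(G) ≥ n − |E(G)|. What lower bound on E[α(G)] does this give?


E[|E(G)|] = C(103, 2)·p = 5253 · (1/618) = 17/2.
E[α(G)] ≥ n − E[|E(G)|] = 103 − 17/2 = 189/2.
Numerically: ≈ 94.50000.
(This is only a lower bound; the true E[α(G)] may be larger.)

E[α(G)] ≥ 189/2 ≈ 94.50000.


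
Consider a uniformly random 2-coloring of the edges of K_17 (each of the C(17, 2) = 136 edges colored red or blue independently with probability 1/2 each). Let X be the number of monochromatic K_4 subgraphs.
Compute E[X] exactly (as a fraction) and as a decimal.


Let X = Σ_S X_S over the C(17, 4) = 2380 subsets S of size 4, where X_S = 1 if the K_4 on S is monochromatic.
For a fixed S, the K_4 on S has C(4, 2) = 6 edges. P[all 6 edges red] = (1/2)^6, and likewise for blue, so P[monochromatic] = 2·(1/2)^6 = 2^{1 − 6} = 1/32.
Summing: E[X] = C(17, 4) · 2^{1 − 6} = 2380 · 1/32 = 595/8.
Numerically: E[X] ≈ 74.375.

E[X] = C(17,4)·2^(1−C(4,2)) = 595/8 ≈ 74.375.


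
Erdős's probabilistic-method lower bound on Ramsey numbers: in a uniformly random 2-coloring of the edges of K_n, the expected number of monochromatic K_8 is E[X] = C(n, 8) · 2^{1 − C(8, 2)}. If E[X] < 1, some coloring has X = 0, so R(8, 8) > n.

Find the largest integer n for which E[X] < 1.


We need C(n, 8) · 2^{1 − 28} < 1, i.e. C(n, 8) < 2^{28 − 1} = 134217728.
Check values of n near the boundary:
  n = 39: C(39, 8) = 61523748; 61523748 < 134217728? YES
  n = 40: C(40, 8) = 76904685; 76904685 < 134217728? YES
  n = 41: C(41, 8) = 95548245; 95548245 < 134217728? YES
  n = 42: C(42, 8) = 118030185; 118030185 < 134217728? YES
  n = 43: C(43, 8) = 145008513; 145008513 < 134217728? NO
The largest n with C(n, 8) < 134217728 is n = 42 (where E[X] = 118030185/134217728 ≈ 0.8794). Hence R(8, 8) > 42, i.e. R(8, 8) ≥ 43.

Largest n = 42; hence R(8, 8) > 42.


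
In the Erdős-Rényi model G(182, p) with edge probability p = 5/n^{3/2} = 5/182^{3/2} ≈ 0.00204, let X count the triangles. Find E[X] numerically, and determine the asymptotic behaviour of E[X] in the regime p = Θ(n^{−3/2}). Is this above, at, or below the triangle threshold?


Number of potential triangles: C(182, 3) = 988260.
Each occurs with probability p³ ≈ (0.00204)³ ≈ 8.44479e-09.
By linearity: E[X] = C(182, 3)·p³ ≈ 988260 · 8.44479e-09 ≈ 0.008.
Since α = 3/2 > 1, p = c/n^{3/2} = o(1/n) is below the triangle threshold p ~ 1/n. Asymptotically E[X] ~ (c³/6)·n^{3(1−α)} = (5³/6)·n^{-1.5} → 0, so by Markov's inequality G has no triangles w.h.p.

E[X] ≈ 0.008; in regime p = Θ(1/n^{3/2}) E[X] tends to 0 (below the triangle threshold p ~ 1/n).


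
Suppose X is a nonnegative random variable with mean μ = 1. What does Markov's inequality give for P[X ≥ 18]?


μ = E[X] = 1, a = 18.
Markov: P[X ≥ 18] ≤ μ/a = (1)/18 = 1/18.
Numerically: ≈ 0.05556.
(Since a = 18 > μ = 1.00000, the bound 1/18 is < 1 and informative.)

P[X ≥ 18] ≤ 1/18 ≈ 0.05556.


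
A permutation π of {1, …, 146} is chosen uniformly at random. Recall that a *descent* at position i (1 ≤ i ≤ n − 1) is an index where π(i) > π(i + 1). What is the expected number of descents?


Write X = Σ X_I over i = 1, …, 145, with X_I the indicator of one descent.
There are 145 indicators.
For each fixed i, the pair (π(i), π(i+1)) is a uniformly random ordered pair of distinct values from {1, …, 146}; by symmetry P[π(i) > π(i+1)] = 1/2.
By linearity: E[X] = 145 · (1/2) = (146 − 1) · (1/2) = 145/2 ≈ 72.500000.

E[X] = 145/2 = 72.500000.


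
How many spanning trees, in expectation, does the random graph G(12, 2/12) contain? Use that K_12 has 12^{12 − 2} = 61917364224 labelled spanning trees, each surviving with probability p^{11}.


K_12 has 12^{12 − 2} = 61917364224 labelled spanning trees.
For each such spanning tree H, let X_H = 1 if all 11 edges of H are present in G. Then P[X_H = 1] = p^{11} = (1/6)^{11} = 1/362797056.
By linearity of expectation: E[X] = Σ_H E[X_H] = 61917364224 · p^{11} = 61917364224 · 1/362797056 = 512/3.
Numerically: E[X] ≈ 170.7.

E[X] = 61917364224 · (1/6)^{11} = 512/3 ≈ 170.7.


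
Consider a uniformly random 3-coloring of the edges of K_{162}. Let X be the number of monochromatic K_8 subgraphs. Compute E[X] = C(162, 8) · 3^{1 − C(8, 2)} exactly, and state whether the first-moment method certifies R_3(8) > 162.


E[X] = C(162, 8) · 3^{1 − 28} = 9870758125020 · 3^{−27} = 9870758125020/7625597484987.
As a reduced fraction: E[X] = 121861211420/94143178827 ≈ 1.29442.
Is E[X] < 1? NO.
Since E[X] ≥ 1, the first-moment bound is inconclusive at n = 162; it does NOT by itself certify R_3(8) > 162.

E[X] = 121861211420/94143178827 ≈ 1.29442; E[X] ≥ 1; first-moment method inconclusive here.


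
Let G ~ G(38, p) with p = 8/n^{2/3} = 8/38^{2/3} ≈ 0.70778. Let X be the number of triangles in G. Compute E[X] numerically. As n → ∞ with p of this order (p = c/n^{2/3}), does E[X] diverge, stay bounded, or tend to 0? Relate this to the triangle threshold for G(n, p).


Number of potential triangles: C(38, 3) = 8436.
Each occurs with probability p³ ≈ (0.70778)³ ≈ 3.5457064e-01.
By linearity: E[X] = C(38, 3)·p³ ≈ 8436 · 3.5457064e-01 ≈ 2991.15789.
Since α = 2/3 < 1, p = c/n^{2/3} ≫ 1/n is above the triangle threshold p ~ 1/n. Asymptotically E[X] ~ (c³/6)·n^{3(1−α)} = (8³/6)·n^{1} → ∞; triangles are abundant w.h.p.

E[X] ≈ 2991.15789; in regime p = Θ(1/n^{2/3}) E[X] diverges (above the triangle threshold p ~ 1/n).


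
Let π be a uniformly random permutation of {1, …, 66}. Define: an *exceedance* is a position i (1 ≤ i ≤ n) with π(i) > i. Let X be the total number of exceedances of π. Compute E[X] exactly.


Write X = Σ_{i=1}^{66} X_i, where X_i = 1_{π(i) > i}.
For each fixed i, π(i) is uniform over {1, …, 66} (marginal of a uniform permutation), so P[π(i) > i] = (n − i)/n. Summing: Σ_{i=1}^{66} (n − i)/n = (0 + 1 + … + 65)/66 = 66(66 − 1)/(2·66) = (66 − 1)/2.
Hence E[X] = Σ_{i=1}^{66} (66 − i)/66 = 65/2 ≈ 32.50000.

E[X] = 65/2 = 32.50000.


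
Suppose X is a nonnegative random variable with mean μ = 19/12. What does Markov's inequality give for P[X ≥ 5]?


μ = E[X] = 19/12, a = 5.
Markov: P[X ≥ 5] ≤ μ/a = (19/12)/5 = 19/60.
Numerically: ≈ 0.3167.
(Since a = 5 > μ = 1.5833, the bound 19/60 is < 1 and informative.)

P[X ≥ 5] ≤ 19/60 ≈ 0.3167.


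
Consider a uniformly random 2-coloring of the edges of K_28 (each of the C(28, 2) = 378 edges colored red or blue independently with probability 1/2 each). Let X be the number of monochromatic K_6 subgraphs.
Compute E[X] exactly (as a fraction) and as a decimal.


Let X = Σ_S X_S over the C(28, 6) = 376740 subsets S of size 6, where X_S = 1 if the K_6 on S is monochromatic.
For a fixed S, the K_6 on S has C(6, 2) = 15 edges. P[all 15 edges red] = (1/2)^15, and likewise for blue, so P[monochromatic] = 2·(1/2)^15 = 2^{1 − 15} = 1/16384.
By linearity of expectation: E[X] = C(28, 6) · 2^{1 − 15} = 376740 · 1/16384 = 94185/4096.
Numerically: E[X] ≈ 22.99438.

E[X] = C(28,6)·2^(1−C(6,2)) = 94185/4096 ≈ 22.99438.


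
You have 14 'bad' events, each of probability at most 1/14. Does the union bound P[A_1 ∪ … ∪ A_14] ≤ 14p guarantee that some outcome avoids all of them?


Union bound: P[∪_{i=1}^{14} A_i] ≤ Σ_i P[A_i] ≤ 14·p = 14·(1/14) = 1.
Numerically: 1 ≈ 1.00000.
Is 1 < 1? NO.
Since the bound 1 is ≥ 1, the union bound is uninformative here; it does NOT by itself certify existence.

14·p = 1 ≈ 1.00000; existence NOT certified by the union bound.


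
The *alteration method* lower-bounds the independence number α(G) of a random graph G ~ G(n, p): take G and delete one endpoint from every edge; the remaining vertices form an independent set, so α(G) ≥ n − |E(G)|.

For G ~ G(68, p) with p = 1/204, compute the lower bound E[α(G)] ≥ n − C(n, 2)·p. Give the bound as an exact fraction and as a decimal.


E[|E(G)|] = C(68, 2)·p = 2278 · (1/204) = 67/6.
E[α(G)] ≥ n − E[|E(G)|] = 68 − 67/6 = 341/6.
Numerically: ≈ 56.8333.
(This is only a lower bound; the true E[α(G)] may be larger.)

E[α(G)] ≥ 341/6 ≈ 56.8333.


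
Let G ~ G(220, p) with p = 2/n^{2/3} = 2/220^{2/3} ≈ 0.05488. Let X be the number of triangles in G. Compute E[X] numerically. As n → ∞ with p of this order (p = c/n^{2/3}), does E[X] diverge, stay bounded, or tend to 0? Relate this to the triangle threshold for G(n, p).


Number of potential triangles: C(220, 3) = 1750540.
Each occurs with probability p³ ≈ (0.05488)³ ≈ 1.6528926e-04.
By linearity: E[X] = C(220, 3)·p³ ≈ 1750540 · 1.6528926e-04 ≈ 289.34545.
Since α = 2/3 < 1, p = c/n^{2/3} ≫ 1/n is above the triangle threshold p ~ 1/n. Asymptotically E[X] ~ (c³/6)·n^{3(1−α)} = (2³/6)·n^{1} → ∞; triangles are abundant w.h.p.

E[X] ≈ 289.34545; in regime p = Θ(1/n^{2/3}) E[X] diverges (above the triangle threshold p ~ 1/n).


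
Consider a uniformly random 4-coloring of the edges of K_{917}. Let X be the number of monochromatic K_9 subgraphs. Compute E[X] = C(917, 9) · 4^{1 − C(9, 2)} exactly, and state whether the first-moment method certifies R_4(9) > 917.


E[X] = C(917, 9) · 4^{1 − 36} = 1214670081818390006810 · 4^{−35} = 1214670081818390006810/1180591620717411303424.
As a reduced fraction: E[X] = 607335040909195003405/590295810358705651712 ≈ 1.028866.
Is E[X] < 1? NO.
Since E[X] ≥ 1, the first-moment bound is inconclusive at n = 917; it does NOT by itself certify R_4(9) > 917.

E[X] = 607335040909195003405/590295810358705651712 ≈ 1.028866; E[X] ≥ 1; first-moment method inconclusive here.


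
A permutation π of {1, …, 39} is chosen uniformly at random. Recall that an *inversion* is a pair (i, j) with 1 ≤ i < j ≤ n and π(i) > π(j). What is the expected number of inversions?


Write X = Σ X_I over the C(39, 2) = 741 pairs i < j, with X_I the indicator of one inversion.
There are 741 indicators.
For each fixed pair i < j, the values π(i) and π(j) are two distinct elements of {1, …, 39} in uniformly random order; by symmetry P[π(i) > π(j)] = 1/2.
By linearity: E[X] = 741 · (1/2) = C(39, 2) · (1/2) = 741/2 = 741/2 ≈ 370.500000.

E[X] = 741/2 = 370.500000.


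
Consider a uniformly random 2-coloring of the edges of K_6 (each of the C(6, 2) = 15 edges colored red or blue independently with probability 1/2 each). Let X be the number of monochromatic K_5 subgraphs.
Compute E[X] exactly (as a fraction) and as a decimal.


Let X = Σ_S X_S over the C(6, 5) = 6 subsets S of size 5, where X_S = 1 if the K_5 on S is monochromatic.
For a fixed S, the K_5 on S has C(5, 2) = 10 edges. P[all 10 edges red] = (1/2)^10, and likewise for blue, so P[monochromatic] = 2·(1/2)^10 = 2^{1 − 10} = 1/512.
Summing: E[X] = C(6, 5) · 2^{1 − 10} = 6 · 1/512 = 3/256.
Numerically: E[X] ≈ 0.0117.

E[X] = C(6,5)·2^(1−C(5,2)) = 3/256 ≈ 0.0117.


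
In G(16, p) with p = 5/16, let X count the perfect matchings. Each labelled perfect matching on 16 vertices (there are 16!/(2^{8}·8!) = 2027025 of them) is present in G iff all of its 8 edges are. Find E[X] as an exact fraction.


K_16 has 16!/(2^{8}·8!) = 2027025 labelled perfect matchings.
For each such perfect matching H, let X_H = 1 if all 8 edges of H are present in G. Then P[X_H = 1] = p^{8} = (5/16)^{8} = 390625/4294967296.
By linearity: E[X] = Σ_H E[X_H] = 2027025 · p^{8} = 2027025 · 390625/4294967296 = 791806640625/4294967296.
Numerically: E[X] ≈ 184.

E[X] = 2027025 · (5/16)^{8} = 791806640625/4294967296 ≈ 184.


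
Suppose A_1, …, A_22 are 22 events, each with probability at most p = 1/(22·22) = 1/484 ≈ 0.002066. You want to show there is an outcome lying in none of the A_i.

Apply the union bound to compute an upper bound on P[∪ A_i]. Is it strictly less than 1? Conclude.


Union bound: P[∪_{i=1}^{22} A_i] ≤ Σ_i P[A_i] ≤ 22·p = 22·(1/484) = 1/22.
Numerically: 1/22 ≈ 0.045455.
Is 1/22 < 1? YES.
Since P[∪ A_i] ≤ 1/22 < 1, the complement has P[∩ A_i^c] ≥ 1 − 1/22 = 21/22 > 0, so some outcome avoids every A_i.

22·p = 1/22 ≈ 0.045455; existence CERTIFIED by the union bound.


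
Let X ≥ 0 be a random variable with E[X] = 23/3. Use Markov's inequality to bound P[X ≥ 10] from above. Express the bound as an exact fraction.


μ = E[X] = 23/3, a = 10.
Markov: P[X ≥ 10] ≤ μ/a = (23/3)/10 = 23/30.
Numerically: ≈ 0.7667.
(Since a = 10 > μ = 7.6667, the bound 23/30 is < 1 and informative.)

P[X ≥ 10] ≤ 23/30 ≈ 0.7667.


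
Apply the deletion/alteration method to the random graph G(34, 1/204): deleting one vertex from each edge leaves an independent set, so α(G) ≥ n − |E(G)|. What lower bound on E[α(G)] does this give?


E[|E(G)|] = C(34, 2)·p = 561 · (1/204) = 11/4.
E[α(G)] ≥ n − E[|E(G)|] = 34 − 11/4 = 125/4.
Numerically: ≈ 31.25000.
(This is only a lower bound; the true E[α(G)] may be larger.)

E[α(G)] ≥ 125/4 ≈ 31.25000.


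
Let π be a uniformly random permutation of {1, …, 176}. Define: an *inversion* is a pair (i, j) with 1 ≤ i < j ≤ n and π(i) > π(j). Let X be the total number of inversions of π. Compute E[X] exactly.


Write X = Σ X_I over the C(176, 2) = 15400 pairs i < j, with X_I the indicator of one inversion.
There are 15400 indicators.
For each fixed pair i < j, the values π(i) and π(j) are two distinct elements of {1, …, 176} in uniformly random order; by symmetry P[π(i) > π(j)] = 1/2.
By linearity: E[X] = 15400 · (1/2) = C(176, 2) · (1/2) = 15400/2 = 7700 ≈ 7700.000000.

E[X] = 7700 = 7700.000000.


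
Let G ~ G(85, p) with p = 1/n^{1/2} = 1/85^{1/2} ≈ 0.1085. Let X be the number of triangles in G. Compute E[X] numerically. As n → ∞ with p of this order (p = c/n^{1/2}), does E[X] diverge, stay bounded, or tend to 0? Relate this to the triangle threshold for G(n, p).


Number of potential triangles: C(85, 3) = 98770.
Each occurs with probability p³ ≈ (0.1085)³ ≈ 1.276062e-03.
By linearity: E[X] = C(85, 3)·p³ ≈ 98770 · 1.276062e-03 ≈ 126.0366.
Since α = 1/2 < 1, p = c/n^{1/2} ≫ 1/n is above the triangle threshold p ~ 1/n. Asymptotically E[X] ~ (c³/6)·n^{3(1−α)} = (1³/6)·n^{1.5} → ∞; triangles are abundant w.h.p.

E[X] ≈ 126.0366; in regime p = Θ(1/n^{1/2}) E[X] diverges (above the triangle threshold p ~ 1/n).


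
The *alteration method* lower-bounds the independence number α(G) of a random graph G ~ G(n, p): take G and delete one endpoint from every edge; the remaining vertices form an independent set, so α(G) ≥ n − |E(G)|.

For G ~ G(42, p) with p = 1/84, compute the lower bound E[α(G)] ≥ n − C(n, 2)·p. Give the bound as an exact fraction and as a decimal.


E[|E(G)|] = C(42, 2)·p = 861 · (1/84) = 41/4.
E[α(G)] ≥ n − E[|E(G)|] = 42 − 41/4 = 127/4.
Numerically: ≈ 31.75000.
(This is only a lower bound; the true E[α(G)] may be larger.)

E[α(G)] ≥ 127/4 ≈ 31.75000.


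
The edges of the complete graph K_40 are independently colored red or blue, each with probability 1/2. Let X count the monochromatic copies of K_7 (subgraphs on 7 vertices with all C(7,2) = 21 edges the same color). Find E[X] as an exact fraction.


Let X = Σ_S X_S over the C(40, 7) = 18643560 subsets S of size 7, where X_S = 1 if the K_7 on S is monochromatic.
For a fixed S, the K_7 on S has C(7, 2) = 21 edges. P[all 21 edges red] = (1/2)^21, and likewise for blue, so P[monochromatic] = 2·(1/2)^21 = 2^{1 − 21} = 1/1048576.
By linearity of expectation: E[X] = C(40, 7) · 2^{1 − 21} = 18643560 · 1/1048576 = 2330445/131072.
Numerically: E[X] ≈ 17.779884.

E[X] = C(40,7)·2^(1−C(7,2)) = 2330445/131072 ≈ 17.779884.


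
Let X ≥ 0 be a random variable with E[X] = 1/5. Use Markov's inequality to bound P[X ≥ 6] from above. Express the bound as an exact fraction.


μ = E[X] = 1/5, a = 6.
Markov: P[X ≥ 6] ≤ μ/a = (1/5)/6 = 1/30.
Numerically: ≈ 0.0333.
(Since a = 6 > μ = 0.2000, the bound 1/30 is < 1 and informative.)

P[X ≥ 6] ≤ 1/30 ≈ 0.0333.


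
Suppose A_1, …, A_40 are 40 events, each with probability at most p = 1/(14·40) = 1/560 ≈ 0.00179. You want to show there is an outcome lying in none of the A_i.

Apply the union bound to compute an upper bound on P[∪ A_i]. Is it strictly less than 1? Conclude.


Union bound: P[∪_{i=1}^{40} A_i] ≤ Σ_i P[A_i] ≤ 40·p = 40·(1/560) = 1/14.
Numerically: 1/14 ≈ 0.07143.
Is 1/14 < 1? YES.
Since P[∪ A_i] ≤ 1/14 < 1, the complement has P[∩ A_i^c] ≥ 1 − 1/14 = 13/14 > 0, so some outcome avoids every A_i.

40·p = 1/14 ≈ 0.07143; existence CERTIFIED by the union bound.


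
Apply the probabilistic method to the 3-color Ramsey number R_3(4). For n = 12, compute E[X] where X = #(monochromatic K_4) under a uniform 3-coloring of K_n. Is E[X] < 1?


E[X] = C(12, 4) · 3^{1 − 6} = 495 · 3^{−5} = 495/243.
As a reduced fraction: E[X] = 55/27 ≈ 2.0370370.
Is E[X] < 1? NO.
Since E[X] ≥ 1, the first-moment bound is inconclusive at n = 12; it does NOT by itself certify R_3(4) > 12.

E[X] = 55/27 ≈ 2.0370370; E[X] ≥ 1; first-moment method inconclusive here.


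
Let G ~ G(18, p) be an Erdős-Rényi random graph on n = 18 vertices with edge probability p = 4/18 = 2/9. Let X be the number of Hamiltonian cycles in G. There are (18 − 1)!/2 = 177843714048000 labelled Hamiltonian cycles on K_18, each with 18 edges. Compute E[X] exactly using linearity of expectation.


K_18 has (18 − 1)!/2 = 177843714048000 labelled Hamiltonian cycles.
For each such Hamiltonian cycle H, let X_H = 1 if all 18 edges of H are present in G. Then P[X_H = 1] = p^{18} = (2/9)^{18} = 262144/150094635296999121.
By linearity of expectation: E[X] = Σ_H E[X_H] = 177843714048000 · p^{18} = 177843714048000 · 262144/150094635296999121 = 63951526166528000/205891132094649.
Numerically: E[X] ≈ 310.6.

E[X] = 177843714048000 · (2/9)^{18} = 63951526166528000/205891132094649 ≈ 310.6.


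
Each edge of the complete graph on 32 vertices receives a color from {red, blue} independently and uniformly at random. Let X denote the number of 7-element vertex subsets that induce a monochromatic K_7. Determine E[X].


Let X = Σ_S X_S over the C(32, 7) = 3365856 subsets S of size 7, where X_S = 1 if the K_7 on S is monochromatic.
For a fixed S, the K_7 on S has C(7, 2) = 21 edges. P[all 21 edges red] = (1/2)^21, and likewise for blue, so P[monochromatic] = 2·(1/2)^21 = 2^{1 − 21} = 1/1048576.
Summing: E[X] = C(32, 7) · 2^{1 − 21} = 3365856 · 1/1048576 = 105183/32768.
Numerically: E[X] ≈ 3.209930.

E[X] = C(32,7)·2^(1−C(7,2)) = 105183/32768 ≈ 3.209930.


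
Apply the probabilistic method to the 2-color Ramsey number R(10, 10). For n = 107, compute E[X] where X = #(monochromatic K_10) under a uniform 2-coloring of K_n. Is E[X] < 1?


E[X] = C(107, 10) · 2^{1 − 45} = 35137373005735 · 2^{−44} = 35137373005735/17592186044416.
As a reduced fraction: E[X] = 35137373005735/17592186044416 ≈ 1.9973.
Is E[X] < 1? NO.
Since E[X] ≥ 1, the first-moment bound is inconclusive at n = 107; it does NOT by itself certify R(10, 10) > 107.

E[X] = 35137373005735/17592186044416 ≈ 1.9973; E[X] ≥ 1; first-moment method inconclusive here.


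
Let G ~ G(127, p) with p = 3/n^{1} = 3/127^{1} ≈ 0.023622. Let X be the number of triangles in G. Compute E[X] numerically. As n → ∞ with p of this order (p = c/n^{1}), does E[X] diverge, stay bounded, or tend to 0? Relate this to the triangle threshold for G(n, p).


Number of potential triangles: C(127, 3) = 333375.
Each occurs with probability p³ ≈ (0.023622)³ ≈ 1.3181129e-05.
By linearity: E[X] = C(127, 3)·p³ ≈ 333375 · 1.3181129e-05 ≈ 4.39426.
Here α = 1, so p = 3/n is exactly at the triangle threshold p ~ 1/n. Asymptotically E[X] → c³/6 = 3³/6 = 9/2 ≈ 4.50000, a bounded constant. In this regime the triangle count is asymptotically Poisson(c³/6).

E[X] ≈ 4.39426; in regime p = Θ(1/n^{1}) E[X] stays bounded (at the triangle threshold p ~ 1/n).


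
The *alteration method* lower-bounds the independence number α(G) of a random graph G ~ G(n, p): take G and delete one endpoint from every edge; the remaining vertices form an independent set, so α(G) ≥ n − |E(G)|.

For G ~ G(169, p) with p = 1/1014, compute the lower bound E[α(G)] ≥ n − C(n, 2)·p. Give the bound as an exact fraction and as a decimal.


E[|E(G)|] = C(169, 2)·p = 14196 · (1/1014) = 14.
E[α(G)] ≥ n − E[|E(G)|] = 169 − 14 = 155.
Numerically: ≈ 155.00000.
(This is only a lower bound; the true E[α(G)] may be larger.)

E[α(G)] ≥ 155 ≈ 155.00000.


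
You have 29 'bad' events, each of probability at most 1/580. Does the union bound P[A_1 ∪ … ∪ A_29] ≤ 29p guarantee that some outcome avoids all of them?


Union bound: P[∪_{i=1}^{29} A_i] ≤ Σ_i P[A_i] ≤ 29·p = 29·(1/580) = 1/20.
Numerically: 1/20 ≈ 0.0500000.
Is 1/20 < 1? YES.
Since P[∪ A_i] ≤ 1/20 < 1, the complement has P[∩ A_i^c] ≥ 1 − 1/20 = 19/20 > 0, so some outcome avoids every A_i.

29·p = 1/20 ≈ 0.0500000; existence CERTIFIED by the union bound.


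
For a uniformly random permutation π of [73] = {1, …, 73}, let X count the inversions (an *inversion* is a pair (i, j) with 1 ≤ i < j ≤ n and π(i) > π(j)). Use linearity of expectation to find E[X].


Write X = Σ X_I over the C(73, 2) = 2628 pairs i < j, with X_I the indicator of one inversion.
There are 2628 indicators.
For each fixed pair i < j, the values π(i) and π(j) are two distinct elements of {1, …, 73} in uniformly random order; by symmetry P[π(i) > π(j)] = 1/2.
By linearity: E[X] = 2628 · (1/2) = C(73, 2) · (1/2) = 2628/2 = 1314 ≈ 1314.0000.

E[X] = 1314 = 1314.0000.


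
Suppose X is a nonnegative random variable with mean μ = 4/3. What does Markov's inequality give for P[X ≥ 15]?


μ = E[X] = 4/3, a = 15.
Markov: P[X ≥ 15] ≤ μ/a = (4/3)/15 = 4/45.
Numerically: ≈ 0.088889.
(Since a = 15 > μ = 1.333333, the bound 4/45 is < 1 and informative.)

P[X ≥ 15] ≤ 4/45 ≈ 0.088889.


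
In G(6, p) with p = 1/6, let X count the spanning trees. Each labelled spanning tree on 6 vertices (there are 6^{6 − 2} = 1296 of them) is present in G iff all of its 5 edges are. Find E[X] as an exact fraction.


K_6 has 6^{6 − 2} = 1296 labelled spanning trees.
For each such spanning tree H, let X_H = 1 if all 5 edges of H are present in G. Then P[X_H = 1] = p^{5} = (1/6)^{5} = 1/7776.
By linearity of expectation: E[X] = Σ_H E[X_H] = 1296 · p^{5} = 1296 · 1/7776 = 1/6.
Numerically: E[X] ≈ 0.166667.

E[X] = 1296 · (1/6)^{5} = 1/6 ≈ 0.166667.


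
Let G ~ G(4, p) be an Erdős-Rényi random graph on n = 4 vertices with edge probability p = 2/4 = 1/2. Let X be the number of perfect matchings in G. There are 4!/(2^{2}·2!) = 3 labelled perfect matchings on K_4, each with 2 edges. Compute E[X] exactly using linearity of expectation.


K_4 has 4!/(2^{2}·2!) = 3 labelled perfect matchings.
For each such perfect matching H, let X_H = 1 if all 2 edges of H are present in G. Then P[X_H = 1] = p^{2} = (1/2)^{2} = 1/4.
By linearity of expectation: E[X] = Σ_H E[X_H] = 3 · p^{2} = 3 · 1/4 = 3/4.
Numerically: E[X] ≈ 0.75.

E[X] = 3 · (1/2)^{2} = 3/4 ≈ 0.75.


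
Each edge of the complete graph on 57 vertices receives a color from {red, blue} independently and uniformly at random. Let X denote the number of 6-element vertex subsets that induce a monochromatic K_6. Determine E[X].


Let X = Σ_S X_S over the C(57, 6) = 36288252 subsets S of size 6, where X_S = 1 if the K_6 on S is monochromatic.
For a fixed S, the K_6 on S has C(6, 2) = 15 edges. P[all 15 edges red] = (1/2)^15, and likewise for blue, so P[monochromatic] = 2·(1/2)^15 = 2^{1 − 15} = 1/16384.
By linearity of expectation: E[X] = C(57, 6) · 2^{1 − 15} = 36288252 · 1/16384 = 9072063/4096.
Numerically: E[X] ≈ 2214.85913.

E[X] = C(57,6)·2^(1−C(6,2)) = 9072063/4096 ≈ 2214.85913.


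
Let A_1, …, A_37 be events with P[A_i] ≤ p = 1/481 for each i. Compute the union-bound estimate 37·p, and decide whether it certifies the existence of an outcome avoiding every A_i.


Union bound: P[∪_{i=1}^{37} A_i] ≤ Σ_i P[A_i] ≤ 37·p = 37·(1/481) = 1/13.
Numerically: 1/13 ≈ 0.07692.
Is 1/13 < 1? YES.
Since P[∪ A_i] ≤ 1/13 < 1, the complement has P[∩ A_i^c] ≥ 1 − 1/13 = 12/13 > 0, so some outcome avoids every A_i.

37·p = 1/13 ≈ 0.07692; existence CERTIFIED by the union bound.


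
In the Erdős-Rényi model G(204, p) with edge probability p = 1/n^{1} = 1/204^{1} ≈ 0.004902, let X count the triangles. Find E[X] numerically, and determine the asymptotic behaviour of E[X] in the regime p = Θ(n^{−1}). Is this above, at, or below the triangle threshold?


Number of potential triangles: C(204, 3) = 1394204.
Each occurs with probability p³ ≈ (0.004902)³ ≈ 1.177903e-07.
By linearity: E[X] = C(204, 3)·p³ ≈ 1394204 · 1.177903e-07 ≈ 0.1642.
Here α = 1, so p = 1/n is exactly at the triangle threshold p ~ 1/n. Asymptotically E[X] → c³/6 = 1³/6 = 1/6 ≈ 0.1667, a bounded constant. In this regime the triangle count is asymptotically Poisson(c³/6).

E[X] ≈ 0.1642; in regime p = Θ(1/n^{1}) E[X] stays bounded (at the triangle threshold p ~ 1/n).


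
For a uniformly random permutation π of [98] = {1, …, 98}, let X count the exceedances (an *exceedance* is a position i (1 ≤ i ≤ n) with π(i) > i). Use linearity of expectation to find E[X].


Write X = Σ_{i=1}^{98} X_i, where X_i = 1_{π(i) > i}.
For each fixed i, π(i) is uniform over {1, …, 98} (marginal of a uniform permutation), so P[π(i) > i] = (n − i)/n. Summing: Σ_{i=1}^{98} (n − i)/n = (0 + 1 + … + 97)/98 = 98(98 − 1)/(2·98) = (98 − 1)/2.
Hence E[X] = Σ_{i=1}^{98} (98 − i)/98 = 97/2 ≈ 48.5000.

E[X] = 97/2 = 48.5000.


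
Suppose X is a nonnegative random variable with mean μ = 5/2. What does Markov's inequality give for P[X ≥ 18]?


μ = E[X] = 5/2, a = 18.
Markov: P[X ≥ 18] ≤ μ/a = (5/2)/18 = 5/36.
Numerically: ≈ 0.1389.
(Since a = 18 > μ = 2.5000, the bound 5/36 is < 1 and informative.)

P[X ≥ 18] ≤ 5/36 ≈ 0.1389.


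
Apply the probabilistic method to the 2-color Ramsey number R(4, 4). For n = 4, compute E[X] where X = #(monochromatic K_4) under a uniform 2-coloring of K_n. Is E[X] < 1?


E[X] = C(4, 4) · 2^{1 − 6} = 1 · 2^{−5} = 1/32.
As a reduced fraction: E[X] = 1/32 ≈ 0.031.
Is E[X] < 1? YES.
Since E[X] < 1, there exists a 2-coloring of K_{4} with no monochromatic K_4; hence R(4, 4) > 4.

E[X] = 1/32 ≈ 0.031; E[X] < 1, so R(4, 4) > 4.


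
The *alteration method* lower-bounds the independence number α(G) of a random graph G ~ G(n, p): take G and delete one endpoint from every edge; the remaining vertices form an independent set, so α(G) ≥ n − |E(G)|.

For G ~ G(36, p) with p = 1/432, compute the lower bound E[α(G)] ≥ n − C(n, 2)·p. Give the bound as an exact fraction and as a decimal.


E[|E(G)|] = C(36, 2)·p = 630 · (1/432) = 35/24.
E[α(G)] ≥ n − E[|E(G)|] = 36 − 35/24 = 829/24.
Numerically: ≈ 34.54167.
(This is only a lower bound; the true E[α(G)] may be larger.)

E[α(G)] ≥ 829/24 ≈ 34.54167.


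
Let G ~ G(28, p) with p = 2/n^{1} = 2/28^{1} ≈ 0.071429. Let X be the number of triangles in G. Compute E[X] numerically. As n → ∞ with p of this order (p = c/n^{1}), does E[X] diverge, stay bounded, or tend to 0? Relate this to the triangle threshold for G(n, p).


Number of potential triangles: C(28, 3) = 3276.
Each occurs with probability p³ ≈ (0.071429)³ ≈ 3.6443149e-04.
By linearity: E[X] = C(28, 3)·p³ ≈ 3276 · 3.6443149e-04 ≈ 1.19388.
Here α = 1, so p = 2/n is exactly at the triangle threshold p ~ 1/n. Asymptotically E[X] → c³/6 = 2³/6 = 4/3 ≈ 1.33333, a bounded constant. In this regime the triangle count is asymptotically Poisson(c³/6).

E[X] ≈ 1.19388; in regime p = Θ(1/n^{1}) E[X] stays bounded (at the triangle threshold p ~ 1/n).


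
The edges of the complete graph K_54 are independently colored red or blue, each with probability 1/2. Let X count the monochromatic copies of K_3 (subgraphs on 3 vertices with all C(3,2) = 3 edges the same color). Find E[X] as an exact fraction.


Let X = Σ_S X_S over the C(54, 3) = 24804 subsets S of size 3, where X_S = 1 if the K_3 on S is monochromatic.
For a fixed S, the K_3 on S has C(3, 2) = 3 edges. P[all 3 edges red] = (1/2)^3, and likewise for blue, so P[monochromatic] = 2·(1/2)^3 = 2^{1 − 3} = 1/4.
By linearity of expectation: E[X] = C(54, 3) · 2^{1 − 3} = 24804 · 1/4 = 6201.
Numerically: E[X] ≈ 6201.0000.

E[X] = C(54,3)·2^(1−C(3,2)) = 6201 ≈ 6201.0000.


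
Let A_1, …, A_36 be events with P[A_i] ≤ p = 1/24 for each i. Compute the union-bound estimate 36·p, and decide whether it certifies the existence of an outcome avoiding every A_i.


Union bound: P[∪_{i=1}^{36} A_i] ≤ Σ_i P[A_i] ≤ 36·p = 36·(1/24) = 3/2.
Numerically: 3/2 ≈ 1.50000.
Is 3/2 < 1? NO.
Since the bound 3/2 is ≥ 1, the union bound is uninformative here; it does NOT by itself certify existence.

36·p = 3/2 ≈ 1.50000; existence NOT certified by the union bound.


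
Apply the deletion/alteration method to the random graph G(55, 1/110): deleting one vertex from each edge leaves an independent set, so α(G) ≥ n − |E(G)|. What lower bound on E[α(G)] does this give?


E[|E(G)|] = C(55, 2)·p = 1485 · (1/110) = 27/2.
E[α(G)] ≥ n − E[|E(G)|] = 55 − 27/2 = 83/2.
Numerically: ≈ 41.5000.
(This is only a lower bound; the true E[α(G)] may be larger.)

E[α(G)] ≥ 83/2 ≈ 41.5000.


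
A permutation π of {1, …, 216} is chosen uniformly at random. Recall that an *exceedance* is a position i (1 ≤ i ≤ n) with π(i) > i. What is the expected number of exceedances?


Write X = Σ_{i=1}^{216} X_i, where X_i = 1_{π(i) > i}.
For each fixed i, π(i) is uniform over {1, …, 216} (marginal of a uniform permutation), so P[π(i) > i] = (n − i)/n. Summing: Σ_{i=1}^{216} (n − i)/n = (0 + 1 + … + 215)/216 = 216(216 − 1)/(2·216) = (216 − 1)/2.
Hence E[X] = Σ_{i=1}^{216} (216 − i)/216 = 215/2 ≈ 107.5000.

E[X] = 215/2 = 107.5000.


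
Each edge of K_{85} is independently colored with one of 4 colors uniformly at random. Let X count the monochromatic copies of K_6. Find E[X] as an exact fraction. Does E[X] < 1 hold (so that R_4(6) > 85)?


E[X] = C(85, 6) · 4^{1 − 15} = 437353560 · 4^{−14} = 437353560/268435456.
As a reduced fraction: E[X] = 54669195/33554432 ≈ 1.629.
Is E[X] < 1? NO.
Since E[X] ≥ 1, the first-moment bound is inconclusive at n = 85; it does NOT by itself certify R_4(6) > 85.

E[X] = 54669195/33554432 ≈ 1.629; E[X] ≥ 1; first-moment method inconclusive here.


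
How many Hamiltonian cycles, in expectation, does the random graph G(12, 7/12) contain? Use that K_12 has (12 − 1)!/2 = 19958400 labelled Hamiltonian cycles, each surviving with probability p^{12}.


K_12 has (12 − 1)!/2 = 19958400 labelled Hamiltonian cycles.
For each such Hamiltonian cycle H, let X_H = 1 if all 12 edges of H are present in G. Then P[X_H = 1] = p^{12} = (7/12)^{12} = 13841287201/8916100448256.
By linearity of expectation: E[X] = Σ_H E[X_H] = 19958400 · p^{12} = 19958400 · 13841287201/8916100448256 = 26644477861925/859963392.
Numerically: E[X] ≈ 30983.

E[X] = 19958400 · (7/12)^{12} = 26644477861925/859963392 ≈ 30983.


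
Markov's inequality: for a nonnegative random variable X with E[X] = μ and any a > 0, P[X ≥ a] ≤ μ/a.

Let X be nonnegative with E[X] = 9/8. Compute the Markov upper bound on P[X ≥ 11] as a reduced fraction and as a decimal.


μ = E[X] = 9/8, a = 11.
Markov: P[X ≥ 11] ≤ μ/a = (9/8)/11 = 9/88.
Numerically: ≈ 0.10227.
(Since a = 11 > μ = 1.12500, the bound 9/88 is < 1 and informative.)

P[X ≥ 11] ≤ 9/88 ≈ 0.10227.


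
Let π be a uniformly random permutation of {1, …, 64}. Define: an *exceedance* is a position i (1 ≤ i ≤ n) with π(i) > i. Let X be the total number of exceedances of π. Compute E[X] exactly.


Write X = Σ_{i=1}^{64} X_i, where X_i = 1_{π(i) > i}.
For each fixed i, π(i) is uniform over {1, …, 64} (marginal of a uniform permutation), so P[π(i) > i] = (n − i)/n. Summing: Σ_{i=1}^{64} (n − i)/n = (0 + 1 + … + 63)/64 = 64(64 − 1)/(2·64) = (64 − 1)/2.
Hence E[X] = Σ_{i=1}^{64} (64 − i)/64 = 63/2 ≈ 31.5000.

E[X] = 63/2 = 31.5000.


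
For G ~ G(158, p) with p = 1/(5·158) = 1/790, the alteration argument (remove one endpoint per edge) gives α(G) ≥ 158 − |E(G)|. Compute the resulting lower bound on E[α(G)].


E[|E(G)|] = C(158, 2)·p = 12403 · (1/790) = 157/10.
E[α(G)] ≥ n − E[|E(G)|] = 158 − 157/10 = 1423/10.
Numerically: ≈ 142.300000.
(This is only a lower bound; the true E[α(G)] may be larger.)

E[α(G)] ≥ 1423/10 ≈ 142.300000.


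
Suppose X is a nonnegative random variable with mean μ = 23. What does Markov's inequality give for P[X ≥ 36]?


μ = E[X] = 23, a = 36.
Markov: P[X ≥ 36] ≤ μ/a = (23)/36 = 23/36.
Numerically: ≈ 0.63889.
(Since a = 36 > μ = 23.00000, the bound 23/36 is < 1 and informative.)

P[X ≥ 36] ≤ 23/36 ≈ 0.63889.


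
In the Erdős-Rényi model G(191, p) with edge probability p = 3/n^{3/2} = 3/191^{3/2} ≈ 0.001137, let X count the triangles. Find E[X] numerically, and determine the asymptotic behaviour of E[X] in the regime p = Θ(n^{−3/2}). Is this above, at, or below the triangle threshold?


Number of potential triangles: C(191, 3) = 1143135.
Each occurs with probability p³ ≈ (0.001137)³ ≈ 1.467958e-09.
By linearity: E[X] = C(191, 3)·p³ ≈ 1143135 · 1.467958e-09 ≈ 0.0017.
Since α = 3/2 > 1, p = c/n^{3/2} = o(1/n) is below the triangle threshold p ~ 1/n. Asymptotically E[X] ~ (c³/6)·n^{3(1−α)} = (3³/6)·n^{-1.5} → 0, so by Markov's inequality G has no triangles w.h.p.

E[X] ≈ 0.0017; in regime p = Θ(1/n^{3/2}) E[X] tends to 0 (below the triangle threshold p ~ 1/n).


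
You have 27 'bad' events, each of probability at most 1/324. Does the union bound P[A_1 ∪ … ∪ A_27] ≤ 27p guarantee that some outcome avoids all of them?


Union bound: P[∪_{i=1}^{27} A_i] ≤ Σ_i P[A_i] ≤ 27·p = 27·(1/324) = 1/12.
Numerically: 1/12 ≈ 0.0833.
Is 1/12 < 1? YES.
Since P[∪ A_i] ≤ 1/12 < 1, the complement has P[∩ A_i^c] ≥ 1 − 1/12 = 11/12 > 0, so some outcome avoids every A_i.

27·p = 1/12 ≈ 0.0833; existence CERTIFIED by the union bound.


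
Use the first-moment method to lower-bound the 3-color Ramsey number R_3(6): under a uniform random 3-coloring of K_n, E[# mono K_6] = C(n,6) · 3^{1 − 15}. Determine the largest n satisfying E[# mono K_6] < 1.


We need C(n, 6) · 3^{1 − 15} < 1, i.e. C(n, 6) < 3^{15 − 1} = 4782969.
Check values of n near the boundary:
  n = 40: C(40, 6) = 3838380; 3838380 < 4782969? YES
  n = 41: C(41, 6) = 4496388; 4496388 < 4782969? YES
  n = 42: C(42, 6) = 5245786; 5245786 < 4782969? NO
  n = 43: C(43, 6) = 6096454; 6096454 < 4782969? NO
The largest n with C(n, 6) < 4782969 is n = 41 (where E[X] = 1498796/1594323 ≈ 0.9401). Hence R_3(6) > 41, i.e. R_3(6) ≥ 42.

Largest n = 41; hence R_3(6) > 41.


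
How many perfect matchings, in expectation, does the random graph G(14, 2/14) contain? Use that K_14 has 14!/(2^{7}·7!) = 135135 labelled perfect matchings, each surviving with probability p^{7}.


K_14 has 14!/(2^{7}·7!) = 135135 labelled perfect matchings.
For each such perfect matching H, let X_H = 1 if all 7 edges of H are present in G. Then P[X_H = 1] = p^{7} = (1/7)^{7} = 1/823543.
By linearity: E[X] = Σ_H E[X_H] = 135135 · p^{7} = 135135 · 1/823543 = 19305/117649.
Numerically: E[X] ≈ 0.1641.

E[X] = 135135 · (1/7)^{7} = 19305/117649 ≈ 0.1641.


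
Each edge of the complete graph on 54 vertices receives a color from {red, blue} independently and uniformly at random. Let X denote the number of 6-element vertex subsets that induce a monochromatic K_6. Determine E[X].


Let X = Σ_S X_S over the C(54, 6) = 25827165 subsets S of size 6, where X_S = 1 if the K_6 on S is monochromatic.
For a fixed S, the K_6 on S has C(6, 2) = 15 edges. P[all 15 edges red] = (1/2)^15, and likewise for blue, so P[monochromatic] = 2·(1/2)^15 = 2^{1 − 15} = 1/16384.
By linearity: E[X] = C(54, 6) · 2^{1 − 15} = 25827165 · 1/16384 = 25827165/16384.
Numerically: E[X] ≈ 1576.365.

E[X] = C(54,6)·2^(1−C(6,2)) = 25827165/16384 ≈ 1576.365.


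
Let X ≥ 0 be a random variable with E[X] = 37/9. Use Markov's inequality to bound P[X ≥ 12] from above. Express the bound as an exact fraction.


μ = E[X] = 37/9, a = 12.
Markov: P[X ≥ 12] ≤ μ/a = (37/9)/12 = 37/108.
Numerically: ≈ 0.343.
(Since a = 12 > μ = 4.111, the bound 37/108 is < 1 and informative.)

P[X ≥ 12] ≤ 37/108 ≈ 0.343.


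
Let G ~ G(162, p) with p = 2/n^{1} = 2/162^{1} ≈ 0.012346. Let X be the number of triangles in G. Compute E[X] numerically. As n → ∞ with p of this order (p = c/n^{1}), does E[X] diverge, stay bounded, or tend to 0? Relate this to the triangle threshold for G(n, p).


Number of potential triangles: C(162, 3) = 695520.
Each occurs with probability p³ ≈ (0.012346)³ ≈ 1.8816764e-06.
By linearity: E[X] = C(162, 3)·p³ ≈ 695520 · 1.8816764e-06 ≈ 1.30874.
Here α = 1, so p = 2/n is exactly at the triangle threshold p ~ 1/n. Asymptotically E[X] → c³/6 = 2³/6 = 4/3 ≈ 1.33333, a bounded constant. In this regime the triangle count is asymptotically Poisson(c³/6).

E[X] ≈ 1.30874; in regime p = Θ(1/n^{1}) E[X] stays bounded (at the triangle threshold p ~ 1/n).


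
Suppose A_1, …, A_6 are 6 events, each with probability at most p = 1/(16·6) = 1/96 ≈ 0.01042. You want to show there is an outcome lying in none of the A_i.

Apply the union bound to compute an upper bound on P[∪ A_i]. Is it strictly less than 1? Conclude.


Union bound: P[∪_{i=1}^{6} A_i] ≤ Σ_i P[A_i] ≤ 6·p = 6·(1/96) = 1/16.
Numerically: 1/16 ≈ 0.06250.
Is 1/16 < 1? YES.
Since P[∪ A_i] ≤ 1/16 < 1, the complement has P[∩ A_i^c] ≥ 1 − 1/16 = 15/16 > 0, so some outcome avoids every A_i.

6·p = 1/16 ≈ 0.06250; existence CERTIFIED by the union bound.


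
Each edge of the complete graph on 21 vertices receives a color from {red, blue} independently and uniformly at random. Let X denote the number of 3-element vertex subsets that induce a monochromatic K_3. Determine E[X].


Let X = Σ_S X_S over the C(21, 3) = 1330 subsets S of size 3, where X_S = 1 if the K_3 on S is monochromatic.
For a fixed S, the K_3 on S has C(3, 2) = 3 edges. P[all 3 edges red] = (1/2)^3, and likewise for blue, so P[monochromatic] = 2·(1/2)^3 = 2^{1 − 3} = 1/4.
Summing: E[X] = C(21, 3) · 2^{1 − 3} = 1330 · 1/4 = 665/2.
Numerically: E[X] ≈ 332.50000.

E[X] = C(21,3)·2^(1−C(3,2)) = 665/2 ≈ 332.50000.
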